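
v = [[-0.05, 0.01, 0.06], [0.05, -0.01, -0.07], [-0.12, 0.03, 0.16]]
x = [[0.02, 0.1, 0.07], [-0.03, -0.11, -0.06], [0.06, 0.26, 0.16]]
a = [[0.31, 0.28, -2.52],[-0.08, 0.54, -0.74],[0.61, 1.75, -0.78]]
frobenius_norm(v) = 0.23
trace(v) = 0.10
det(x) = -0.00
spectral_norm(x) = 0.36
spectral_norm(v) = 0.23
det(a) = 1.31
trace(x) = 0.07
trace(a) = 0.07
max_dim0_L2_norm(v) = 0.18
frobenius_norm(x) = 0.36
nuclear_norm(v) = 0.24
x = v @ a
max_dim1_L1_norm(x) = 0.48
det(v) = -0.00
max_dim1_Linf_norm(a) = 2.52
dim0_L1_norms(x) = [0.11, 0.47, 0.29]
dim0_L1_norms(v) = [0.22, 0.05, 0.29]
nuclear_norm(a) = 4.82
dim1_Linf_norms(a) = [2.52, 0.74, 1.75]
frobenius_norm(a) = 3.38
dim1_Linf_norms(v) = [0.06, 0.07, 0.16]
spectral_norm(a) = 2.99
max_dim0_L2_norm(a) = 2.74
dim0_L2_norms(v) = [0.14, 0.03, 0.18]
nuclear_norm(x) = 0.37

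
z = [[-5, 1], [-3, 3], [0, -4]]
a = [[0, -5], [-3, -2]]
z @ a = [[-3, 23], [-9, 9], [12, 8]]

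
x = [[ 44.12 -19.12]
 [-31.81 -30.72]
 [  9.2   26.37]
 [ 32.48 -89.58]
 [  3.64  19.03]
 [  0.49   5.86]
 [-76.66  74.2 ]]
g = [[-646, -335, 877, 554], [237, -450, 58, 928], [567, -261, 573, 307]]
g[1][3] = 928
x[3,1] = -89.58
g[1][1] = -450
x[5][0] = 0.49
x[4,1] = 19.03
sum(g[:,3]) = 1789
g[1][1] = -450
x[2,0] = 9.2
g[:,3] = [554, 928, 307]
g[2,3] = 307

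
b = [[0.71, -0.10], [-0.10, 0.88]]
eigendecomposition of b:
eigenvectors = [[-0.91, 0.42], [-0.42, -0.91]]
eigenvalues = [0.66, 0.93]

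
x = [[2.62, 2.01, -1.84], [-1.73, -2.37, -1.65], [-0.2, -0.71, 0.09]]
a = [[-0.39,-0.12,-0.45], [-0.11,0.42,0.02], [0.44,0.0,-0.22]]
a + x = [[2.23, 1.89, -2.29],[-1.84, -1.95, -1.63],[0.24, -0.71, -0.13]]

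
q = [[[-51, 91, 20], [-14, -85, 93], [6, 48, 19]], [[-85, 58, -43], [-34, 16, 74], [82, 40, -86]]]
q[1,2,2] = -86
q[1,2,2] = -86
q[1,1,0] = -34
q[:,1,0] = [-14, -34]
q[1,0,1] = 58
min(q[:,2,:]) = -86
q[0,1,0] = -14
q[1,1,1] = 16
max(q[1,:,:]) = 82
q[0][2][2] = 19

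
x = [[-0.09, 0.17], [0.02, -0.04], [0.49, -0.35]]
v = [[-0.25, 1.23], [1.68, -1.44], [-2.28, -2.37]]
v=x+[[-0.16, 1.06], [1.66, -1.4], [-2.77, -2.02]]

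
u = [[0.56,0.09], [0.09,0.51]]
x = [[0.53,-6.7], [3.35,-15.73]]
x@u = [[-0.31, -3.37], [0.46, -7.72]]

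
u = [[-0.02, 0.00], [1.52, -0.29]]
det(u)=0.006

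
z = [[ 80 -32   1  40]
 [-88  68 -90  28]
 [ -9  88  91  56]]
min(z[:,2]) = -90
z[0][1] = -32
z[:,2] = [1, -90, 91]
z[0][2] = 1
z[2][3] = 56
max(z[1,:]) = 68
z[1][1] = 68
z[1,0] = -88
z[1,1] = 68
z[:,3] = [40, 28, 56]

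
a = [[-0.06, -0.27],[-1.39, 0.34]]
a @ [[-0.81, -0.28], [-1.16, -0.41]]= [[0.36,  0.13], [0.73,  0.25]]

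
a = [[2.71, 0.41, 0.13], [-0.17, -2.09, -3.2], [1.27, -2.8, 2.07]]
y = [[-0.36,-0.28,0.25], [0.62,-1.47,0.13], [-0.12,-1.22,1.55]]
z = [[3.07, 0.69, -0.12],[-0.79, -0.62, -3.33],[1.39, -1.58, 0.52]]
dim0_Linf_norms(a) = [2.71, 2.8, 3.2]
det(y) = 0.80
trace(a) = 2.69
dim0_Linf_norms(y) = [0.62, 1.47, 1.55]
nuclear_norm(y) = 3.75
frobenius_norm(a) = 5.99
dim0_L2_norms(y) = [0.73, 1.93, 1.58]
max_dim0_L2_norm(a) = 3.81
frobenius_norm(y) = 2.60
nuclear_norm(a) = 10.20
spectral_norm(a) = 4.03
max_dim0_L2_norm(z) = 3.46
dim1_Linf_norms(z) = [3.07, 3.33, 1.58]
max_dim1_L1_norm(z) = 4.74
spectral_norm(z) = 3.84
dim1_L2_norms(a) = [2.74, 3.83, 3.71]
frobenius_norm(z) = 5.17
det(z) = -20.31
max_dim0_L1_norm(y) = 2.97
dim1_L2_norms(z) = [3.15, 3.48, 2.17]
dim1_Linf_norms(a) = [2.71, 3.2, 2.8]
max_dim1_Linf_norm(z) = 3.33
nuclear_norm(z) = 8.59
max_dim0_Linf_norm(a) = 3.2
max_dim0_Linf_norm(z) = 3.33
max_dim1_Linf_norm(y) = 1.55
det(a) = -37.12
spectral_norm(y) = 2.32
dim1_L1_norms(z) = [3.88, 4.74, 3.49]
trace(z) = 2.97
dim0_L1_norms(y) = [1.1, 2.97, 1.93]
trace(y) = -0.28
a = z + y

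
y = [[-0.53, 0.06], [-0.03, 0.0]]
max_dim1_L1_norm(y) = 0.59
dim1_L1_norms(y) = [0.59, 0.03]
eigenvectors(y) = [[-1.0, -0.11], [-0.06, -0.99]]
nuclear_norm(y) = 0.54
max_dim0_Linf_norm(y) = 0.53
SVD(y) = [[-1.0, -0.06], [-0.06, 1.00]] @ diag([0.5342177899140521, 0.0033694123145722905]) @ [[0.99, -0.11], [-0.11, -0.99]]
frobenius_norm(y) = 0.53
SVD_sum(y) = [[-0.53,0.06], [-0.03,0.0]] + [[0.00, 0.00],[-0.00, -0.0]]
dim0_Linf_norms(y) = [0.53, 0.06]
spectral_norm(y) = 0.53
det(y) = 0.00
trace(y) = -0.53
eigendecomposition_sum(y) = [[-0.53, 0.06], [-0.03, 0.0]] + [[0.00, -0.00],[0.00, -0.0]]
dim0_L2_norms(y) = [0.53, 0.06]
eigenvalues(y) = [-0.53, -0.0]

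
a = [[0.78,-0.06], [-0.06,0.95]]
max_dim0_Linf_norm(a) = 0.95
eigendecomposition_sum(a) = [[0.69,0.22], [0.22,0.07]] + [[0.09, -0.28], [-0.28, 0.88]]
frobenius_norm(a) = 1.23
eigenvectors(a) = [[-0.95,0.30],  [-0.30,-0.95]]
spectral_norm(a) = 0.97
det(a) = 0.74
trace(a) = 1.73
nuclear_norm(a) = 1.73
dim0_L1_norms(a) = [0.84, 1.01]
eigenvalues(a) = [0.76, 0.97]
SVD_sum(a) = [[0.09,-0.28], [-0.28,0.88]] + [[0.69, 0.22],[0.22, 0.07]]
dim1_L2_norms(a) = [0.78, 0.95]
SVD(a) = [[-0.30, 0.95], [0.95, 0.30]] @ diag([0.9690432602334241, 0.760956739766576]) @ [[-0.30, 0.95], [0.95, 0.30]]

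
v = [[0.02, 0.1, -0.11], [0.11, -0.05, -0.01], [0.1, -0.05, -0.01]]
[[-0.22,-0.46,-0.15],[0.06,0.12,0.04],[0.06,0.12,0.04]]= v @ [[-0.24, -0.54, -0.13], [-1.73, -3.65, -1.09], [0.42, 0.75, 0.32]]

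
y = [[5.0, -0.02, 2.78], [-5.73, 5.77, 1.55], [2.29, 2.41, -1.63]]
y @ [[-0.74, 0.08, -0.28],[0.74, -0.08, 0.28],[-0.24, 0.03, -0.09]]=[[-4.38, 0.48, -1.66], [8.14, -0.87, 3.08], [0.48, -0.06, 0.18]]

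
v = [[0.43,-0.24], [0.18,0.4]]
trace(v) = 0.83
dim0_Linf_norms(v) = [0.43, 0.4]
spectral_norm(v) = 0.50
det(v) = 0.22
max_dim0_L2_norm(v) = 0.47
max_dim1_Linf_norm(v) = 0.43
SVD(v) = [[-0.95,  0.31],[0.31,  0.95]] @ diag([0.4986485341148006, 0.43156649478980696]) @ [[-0.71, 0.71], [0.71, 0.71]]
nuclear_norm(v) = 0.93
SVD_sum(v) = [[0.33, -0.34], [-0.11, 0.11]] + [[0.1, 0.10],[0.29, 0.29]]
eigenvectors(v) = [[0.76+0.00j, (0.76-0j)], [(0.05-0.65j), (0.05+0.65j)]]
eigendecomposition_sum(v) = [[0.22+0.09j, -0.12+0.24j], [0.09-0.18j, 0.20+0.12j]] + [[(0.22-0.09j), -0.12-0.24j],[(0.09+0.18j), 0.20-0.12j]]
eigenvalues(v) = [(0.42+0.21j), (0.42-0.21j)]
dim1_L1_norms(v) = [0.67, 0.58]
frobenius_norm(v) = 0.66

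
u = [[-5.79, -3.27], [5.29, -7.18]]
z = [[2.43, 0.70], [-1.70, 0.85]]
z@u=[[-10.37, -12.97], [14.34, -0.54]]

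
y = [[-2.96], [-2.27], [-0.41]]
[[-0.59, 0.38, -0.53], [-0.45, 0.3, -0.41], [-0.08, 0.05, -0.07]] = y@[[0.2, -0.13, 0.18]]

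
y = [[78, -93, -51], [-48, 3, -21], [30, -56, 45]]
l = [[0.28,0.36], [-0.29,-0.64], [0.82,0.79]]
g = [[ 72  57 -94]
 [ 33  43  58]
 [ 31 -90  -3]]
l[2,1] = 0.794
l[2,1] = 0.794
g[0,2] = -94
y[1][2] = -21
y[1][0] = -48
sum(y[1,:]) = -66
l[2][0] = 0.825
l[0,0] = 0.275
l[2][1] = 0.794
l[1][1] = -0.643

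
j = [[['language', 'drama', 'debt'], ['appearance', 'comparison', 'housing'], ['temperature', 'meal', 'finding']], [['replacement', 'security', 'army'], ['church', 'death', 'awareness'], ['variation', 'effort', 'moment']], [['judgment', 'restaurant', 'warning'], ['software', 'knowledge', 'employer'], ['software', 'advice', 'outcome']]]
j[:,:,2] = [['debt', 'housing', 'finding'], ['army', 'awareness', 'moment'], ['warning', 'employer', 'outcome']]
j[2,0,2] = 'warning'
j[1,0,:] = ['replacement', 'security', 'army']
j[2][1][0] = 'software'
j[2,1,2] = 'employer'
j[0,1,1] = 'comparison'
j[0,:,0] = ['language', 'appearance', 'temperature']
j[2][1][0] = 'software'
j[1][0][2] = 'army'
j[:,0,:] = [['language', 'drama', 'debt'], ['replacement', 'security', 'army'], ['judgment', 'restaurant', 'warning']]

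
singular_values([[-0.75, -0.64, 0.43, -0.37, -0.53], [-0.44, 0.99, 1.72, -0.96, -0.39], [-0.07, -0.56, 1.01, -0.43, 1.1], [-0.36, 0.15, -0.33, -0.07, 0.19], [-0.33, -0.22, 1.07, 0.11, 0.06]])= [2.61, 1.54, 1.17, 0.65, 0.4]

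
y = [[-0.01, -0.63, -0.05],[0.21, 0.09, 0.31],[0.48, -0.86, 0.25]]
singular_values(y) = [1.15, 0.49, 0.09]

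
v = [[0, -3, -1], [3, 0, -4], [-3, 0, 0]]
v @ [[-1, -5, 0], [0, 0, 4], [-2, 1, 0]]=[[2, -1, -12], [5, -19, 0], [3, 15, 0]]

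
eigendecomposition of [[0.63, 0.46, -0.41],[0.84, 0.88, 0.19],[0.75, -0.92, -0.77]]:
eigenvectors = [[(-0.27-0.3j),(-0.27+0.3j),(-0.56+0j)],[0.18+0.29j,0.18-0.29j,-0.82+0.00j],[-0.85+0.00j,-0.85-0.00j,(0.15+0j)]]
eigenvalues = [(-0.34+0.58j), (-0.34-0.58j), (1.42+0j)]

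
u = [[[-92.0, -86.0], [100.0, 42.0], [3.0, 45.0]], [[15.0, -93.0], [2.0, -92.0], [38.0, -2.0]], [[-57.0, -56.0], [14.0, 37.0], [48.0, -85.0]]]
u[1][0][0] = 15.0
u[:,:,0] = [[-92.0, 100.0, 3.0], [15.0, 2.0, 38.0], [-57.0, 14.0, 48.0]]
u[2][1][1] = 37.0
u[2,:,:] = [[-57.0, -56.0], [14.0, 37.0], [48.0, -85.0]]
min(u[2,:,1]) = -85.0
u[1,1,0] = 2.0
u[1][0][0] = 15.0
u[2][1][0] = 14.0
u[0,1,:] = [100.0, 42.0]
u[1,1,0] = 2.0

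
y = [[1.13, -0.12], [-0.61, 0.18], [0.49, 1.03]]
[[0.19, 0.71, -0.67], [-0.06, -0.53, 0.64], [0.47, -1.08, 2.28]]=y @ [[0.21,0.49,-0.34], [0.36,-1.28,2.38]]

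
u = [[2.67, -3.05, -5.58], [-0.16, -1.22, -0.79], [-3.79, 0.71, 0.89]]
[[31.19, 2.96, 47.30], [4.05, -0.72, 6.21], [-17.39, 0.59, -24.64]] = u @[[3.56, -0.21, 4.90], [-1.97, 1.59, -2.73], [-2.81, -1.50, -4.64]]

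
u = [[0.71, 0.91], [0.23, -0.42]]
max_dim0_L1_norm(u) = 1.33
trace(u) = 0.29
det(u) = -0.51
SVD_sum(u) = [[0.64, 0.96], [-0.12, -0.18]] + [[0.07, -0.05], [0.35, -0.24]]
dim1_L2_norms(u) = [1.15, 0.48]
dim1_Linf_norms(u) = [0.91, 0.42]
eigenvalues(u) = [0.87, -0.58]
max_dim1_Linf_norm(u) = 0.91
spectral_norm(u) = 1.17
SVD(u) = [[-0.98, 0.19], [0.19, 0.98]] @ diag([1.1722021756940904, 0.4329457925630419]) @ [[-0.56, -0.83],[0.83, -0.56]]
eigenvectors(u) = [[0.98, -0.58], [0.18, 0.82]]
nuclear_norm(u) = 1.61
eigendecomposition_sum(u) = [[0.77, 0.55],[0.14, 0.10]] + [[-0.06,0.36], [0.09,-0.52]]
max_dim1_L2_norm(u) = 1.15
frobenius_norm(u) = 1.25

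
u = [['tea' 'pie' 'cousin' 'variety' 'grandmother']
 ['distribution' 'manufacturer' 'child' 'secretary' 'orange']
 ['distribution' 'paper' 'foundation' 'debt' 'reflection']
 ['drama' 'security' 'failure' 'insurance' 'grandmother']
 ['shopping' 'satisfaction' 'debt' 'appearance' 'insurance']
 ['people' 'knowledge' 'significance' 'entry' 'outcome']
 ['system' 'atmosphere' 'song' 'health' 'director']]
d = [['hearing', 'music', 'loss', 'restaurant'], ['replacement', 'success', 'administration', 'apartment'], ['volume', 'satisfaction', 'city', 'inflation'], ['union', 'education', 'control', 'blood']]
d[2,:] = ['volume', 'satisfaction', 'city', 'inflation']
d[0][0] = 'hearing'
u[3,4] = 'grandmother'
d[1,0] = 'replacement'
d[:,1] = ['music', 'success', 'satisfaction', 'education']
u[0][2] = 'cousin'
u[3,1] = 'security'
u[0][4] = 'grandmother'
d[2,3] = 'inflation'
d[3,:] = ['union', 'education', 'control', 'blood']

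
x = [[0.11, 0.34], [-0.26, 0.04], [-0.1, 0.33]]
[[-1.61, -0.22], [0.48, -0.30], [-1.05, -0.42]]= x@[[-2.46, 1.01], [-3.93, -0.96]]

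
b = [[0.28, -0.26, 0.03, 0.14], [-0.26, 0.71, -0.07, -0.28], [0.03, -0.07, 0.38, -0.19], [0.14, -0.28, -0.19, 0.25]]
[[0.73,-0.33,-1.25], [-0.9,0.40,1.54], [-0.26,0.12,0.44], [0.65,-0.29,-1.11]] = b@[[1.98, -0.89, -3.39], [-0.23, 0.1, 0.39], [-0.42, 0.19, 0.72], [0.91, -0.41, -1.55]]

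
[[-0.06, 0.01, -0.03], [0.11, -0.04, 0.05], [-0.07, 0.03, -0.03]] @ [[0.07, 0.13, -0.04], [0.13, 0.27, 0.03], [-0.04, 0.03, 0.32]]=[[-0.0,-0.01,-0.01], [0.00,0.0,0.01], [0.0,-0.00,-0.01]]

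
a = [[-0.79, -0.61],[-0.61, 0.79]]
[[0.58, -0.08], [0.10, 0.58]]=a@[[-0.52, -0.29], [-0.27, 0.51]]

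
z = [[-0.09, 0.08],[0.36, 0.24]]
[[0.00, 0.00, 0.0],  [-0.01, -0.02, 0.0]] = z@ [[-0.02, -0.03, -0.0],  [-0.02, -0.02, -0.00]]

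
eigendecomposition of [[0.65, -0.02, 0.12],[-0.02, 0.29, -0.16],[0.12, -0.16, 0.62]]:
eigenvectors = [[0.66, -0.75, -0.07], [-0.25, -0.30, 0.92], [0.71, 0.58, 0.39]]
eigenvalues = [0.79, 0.55, 0.22]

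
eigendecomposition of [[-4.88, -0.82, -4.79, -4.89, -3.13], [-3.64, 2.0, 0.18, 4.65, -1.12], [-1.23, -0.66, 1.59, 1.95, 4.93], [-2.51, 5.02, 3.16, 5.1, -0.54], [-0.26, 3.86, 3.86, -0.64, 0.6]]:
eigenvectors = [[(0.37+0j), (-0.36+0.15j), (-0.36-0.15j), (-0.28+0j), (-0.26+0j)], [(-0.48+0j), -0.25+0.06j, (-0.25-0.06j), -0.56+0.00j, -0.46+0.00j], [-0.29+0.00j, -0.61+0.00j, (-0.61-0j), (0.66+0j), 0.69+0.00j], [-0.69+0.00j, (0.25+0.02j), (0.25-0.02j), -0.04+0.00j, -0.35+0.00j], [-0.25+0.00j, (0.59+0j), 0.59-0.00j, (-0.42+0j), (0.35+0j)]]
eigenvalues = [(11.05+0j), (-5.05+0.3j), (-5.05-0.3j), (-0.57+0j), (4.02+0j)]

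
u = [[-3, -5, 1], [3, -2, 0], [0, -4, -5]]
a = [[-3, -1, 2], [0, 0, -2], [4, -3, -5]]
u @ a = [[13, 0, -1], [-9, -3, 10], [-20, 15, 33]]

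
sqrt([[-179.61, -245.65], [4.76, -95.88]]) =[[13.48j, 10.51j],[-0.2j, 0.00+9.90j]]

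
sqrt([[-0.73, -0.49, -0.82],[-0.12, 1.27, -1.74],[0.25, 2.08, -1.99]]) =[[(-0.2+0.02j), (1.39-0.05j), -2.05+0.04j], [0.35-0.01j, (1.23+0.03j), -0.78-0.02j], [0.62-0.01j, 0.94+0.03j, (0.07-0.02j)]]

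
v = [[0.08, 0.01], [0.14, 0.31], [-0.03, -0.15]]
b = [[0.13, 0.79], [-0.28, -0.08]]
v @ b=[[0.01, 0.06],[-0.07, 0.09],[0.04, -0.01]]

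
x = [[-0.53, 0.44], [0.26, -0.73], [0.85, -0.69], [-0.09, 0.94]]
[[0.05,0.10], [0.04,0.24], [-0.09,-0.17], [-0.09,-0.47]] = x@[[-0.20, -0.65],  [-0.12, -0.56]]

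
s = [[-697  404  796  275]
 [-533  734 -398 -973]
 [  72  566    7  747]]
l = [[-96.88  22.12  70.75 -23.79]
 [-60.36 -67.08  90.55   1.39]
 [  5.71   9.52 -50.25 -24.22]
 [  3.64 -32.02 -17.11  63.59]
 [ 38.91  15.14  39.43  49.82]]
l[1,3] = 1.39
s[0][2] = 796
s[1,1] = 734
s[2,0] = 72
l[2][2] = -50.25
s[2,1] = 566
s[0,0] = -697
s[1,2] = -398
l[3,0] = 3.64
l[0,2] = 70.75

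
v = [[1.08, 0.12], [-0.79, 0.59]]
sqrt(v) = [[1.05, 0.07], [-0.43, 0.79]]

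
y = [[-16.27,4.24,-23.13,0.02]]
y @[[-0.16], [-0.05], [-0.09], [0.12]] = [[4.48]]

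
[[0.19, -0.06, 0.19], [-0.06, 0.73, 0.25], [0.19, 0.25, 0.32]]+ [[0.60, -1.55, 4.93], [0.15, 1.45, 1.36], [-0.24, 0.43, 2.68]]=[[0.79,-1.61,5.12], [0.09,2.18,1.61], [-0.05,0.68,3.00]]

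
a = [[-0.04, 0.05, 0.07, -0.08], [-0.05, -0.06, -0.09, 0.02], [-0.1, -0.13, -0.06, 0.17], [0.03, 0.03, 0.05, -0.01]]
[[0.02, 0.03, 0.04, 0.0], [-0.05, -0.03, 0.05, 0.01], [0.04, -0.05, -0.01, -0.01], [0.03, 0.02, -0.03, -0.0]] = a@[[-0.07, -0.06, -0.54, 0.10], [-0.1, 0.22, -0.07, -0.37], [0.79, 0.22, -0.31, 0.04], [0.41, -0.06, -0.54, -0.28]]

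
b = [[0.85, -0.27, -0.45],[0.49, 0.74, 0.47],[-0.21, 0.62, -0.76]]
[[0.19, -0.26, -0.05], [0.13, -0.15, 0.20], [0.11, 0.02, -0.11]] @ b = [[0.04, -0.27, -0.17], [-0.0, -0.02, -0.28], [0.13, -0.08, 0.04]]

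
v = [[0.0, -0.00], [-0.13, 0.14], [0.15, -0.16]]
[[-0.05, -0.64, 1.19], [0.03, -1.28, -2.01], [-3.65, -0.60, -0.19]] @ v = [[0.26, -0.28], [-0.14, 0.14], [0.05, -0.05]]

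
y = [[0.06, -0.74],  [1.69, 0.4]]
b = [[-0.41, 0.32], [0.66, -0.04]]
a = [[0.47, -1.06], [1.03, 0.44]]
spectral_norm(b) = 0.81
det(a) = 1.30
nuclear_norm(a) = 2.28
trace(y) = 0.46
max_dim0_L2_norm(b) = 0.78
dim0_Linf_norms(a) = [1.03, 1.06]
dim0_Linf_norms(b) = [0.66, 0.32]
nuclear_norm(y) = 2.47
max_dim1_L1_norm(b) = 0.73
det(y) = 1.27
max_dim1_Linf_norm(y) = 1.69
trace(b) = -0.45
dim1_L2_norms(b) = [0.52, 0.66]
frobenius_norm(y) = 1.89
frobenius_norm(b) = 0.84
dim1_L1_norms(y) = [0.8, 2.09]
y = b + a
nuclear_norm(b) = 1.05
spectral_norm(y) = 1.74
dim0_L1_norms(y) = [1.75, 1.14]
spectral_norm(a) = 1.16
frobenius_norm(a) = 1.61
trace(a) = 0.91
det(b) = -0.19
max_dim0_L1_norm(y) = 1.75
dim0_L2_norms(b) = [0.78, 0.32]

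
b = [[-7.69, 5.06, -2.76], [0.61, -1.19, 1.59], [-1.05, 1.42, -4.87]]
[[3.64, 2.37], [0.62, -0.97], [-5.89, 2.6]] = b@[[0.12, -0.03],[1.84, 0.16],[1.72, -0.48]]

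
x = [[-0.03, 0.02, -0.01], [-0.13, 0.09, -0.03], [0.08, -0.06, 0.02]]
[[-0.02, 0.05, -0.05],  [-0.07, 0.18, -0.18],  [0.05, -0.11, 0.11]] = x@ [[0.33,  -1.92,  0.91], [0.39,  -1.33,  -0.15], [2.23,  -1.73,  1.54]]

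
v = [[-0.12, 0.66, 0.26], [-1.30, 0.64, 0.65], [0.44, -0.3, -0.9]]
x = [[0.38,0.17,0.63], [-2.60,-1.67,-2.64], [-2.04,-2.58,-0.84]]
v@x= [[-2.29, -1.79, -2.04], [-3.48, -2.97, -3.05], [2.78, 2.90, 1.83]]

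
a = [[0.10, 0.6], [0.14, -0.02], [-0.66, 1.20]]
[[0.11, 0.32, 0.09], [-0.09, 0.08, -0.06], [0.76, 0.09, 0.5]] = a @ [[-0.62, 0.63, -0.37], [0.29, 0.42, 0.21]]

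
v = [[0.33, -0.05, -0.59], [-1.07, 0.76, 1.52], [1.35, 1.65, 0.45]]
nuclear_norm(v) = 4.46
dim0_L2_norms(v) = [1.75, 1.82, 1.69]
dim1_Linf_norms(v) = [0.59, 1.52, 1.65]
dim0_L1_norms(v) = [2.75, 2.46, 2.56]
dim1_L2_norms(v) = [0.68, 2.01, 2.18]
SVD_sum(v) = [[-0.06, -0.25, -0.18], [0.26, 1.00, 0.73], [0.37, 1.45, 1.06]] + [[0.48, 0.10, -0.3], [-1.30, -0.27, 0.82], [0.97, 0.2, -0.62]] + [[-0.09, 0.10, -0.10], [-0.03, 0.03, -0.03], [0.0, -0.01, 0.01]]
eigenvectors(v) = [[(-0.35-0.27j), -0.35+0.27j, (-0.21+0j)], [0.60+0.01j, (0.6-0.01j), (0.78+0j)], [-0.67+0.00j, (-0.67-0j), 0.59+0.00j]]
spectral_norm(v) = 2.25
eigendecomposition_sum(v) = [[(0.17+0.47j), (0.15+0.15j), (-0.14-0.04j)], [(-0.57-0.36j), (-0.29-0.04j), 0.18-0.08j], [0.65+0.39j, 0.33+0.04j, (-0.21+0.09j)]] + [[0.17-0.47j, (0.15-0.15j), (-0.14+0.04j)], [(-0.57+0.36j), -0.29+0.04j, (0.18+0.08j)], [0.65-0.39j, 0.33-0.04j, -0.21-0.09j]] + [[(-0.02-0j), (-0.35-0j), (-0.31-0j)], [0.07+0.00j, 1.34+0.00j, (1.15+0j)], [0.05+0.00j, (1+0j), (0.86+0j)]]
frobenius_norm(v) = 3.04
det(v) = 0.81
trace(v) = 1.54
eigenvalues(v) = [(-0.32+0.52j), (-0.32-0.52j), (2.18+0j)]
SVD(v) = [[0.14, 0.28, -0.95], [-0.56, -0.77, -0.31], [-0.82, 0.58, 0.05]] @ diag([2.2517440825881985, 2.034361441504122, 0.17584684202539375]) @ [[-0.20, -0.79, -0.58],[0.83, 0.17, -0.53],[0.52, -0.59, 0.62]]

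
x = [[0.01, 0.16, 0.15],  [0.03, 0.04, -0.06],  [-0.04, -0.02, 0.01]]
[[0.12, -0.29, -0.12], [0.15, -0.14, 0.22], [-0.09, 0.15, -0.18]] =x@[[1.38, -2.99, 3.84],[1.47, -1.49, 0.43],[-0.83, -0.17, -1.52]]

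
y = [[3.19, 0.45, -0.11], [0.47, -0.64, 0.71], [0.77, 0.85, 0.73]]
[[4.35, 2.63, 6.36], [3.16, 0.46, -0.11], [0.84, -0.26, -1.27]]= y @ [[1.69, 0.9, 2.07], [-1.92, -0.66, -1.16], [1.6, -0.54, -2.57]]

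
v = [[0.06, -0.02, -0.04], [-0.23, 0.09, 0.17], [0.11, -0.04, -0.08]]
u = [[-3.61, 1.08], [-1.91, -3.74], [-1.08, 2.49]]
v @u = [[-0.14, 0.04], [0.47, -0.16], [-0.23, 0.07]]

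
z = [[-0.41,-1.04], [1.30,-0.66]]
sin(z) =[[-0.76, -1.11],[1.38, -1.02]]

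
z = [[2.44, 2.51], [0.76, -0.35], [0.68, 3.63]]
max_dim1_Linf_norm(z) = 3.63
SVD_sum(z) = [[1.48,2.99],[0.01,0.02],[1.58,3.18]] + [[0.96, -0.48], [0.75, -0.37], [-0.9, 0.45]]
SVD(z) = [[0.68, 0.63],[0.01, 0.50],[0.73, -0.6]] @ diag([4.8723569806033025, 1.6891528804599885]) @ [[0.45, 0.9],[0.9, -0.45]]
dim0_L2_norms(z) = [2.64, 4.43]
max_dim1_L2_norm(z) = 3.69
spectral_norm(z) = 4.87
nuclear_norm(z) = 6.56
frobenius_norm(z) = 5.16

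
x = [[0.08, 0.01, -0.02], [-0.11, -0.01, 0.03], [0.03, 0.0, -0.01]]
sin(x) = [[0.08, 0.01, -0.02],[-0.11, -0.01, 0.03],[0.03, -0.00, -0.01]]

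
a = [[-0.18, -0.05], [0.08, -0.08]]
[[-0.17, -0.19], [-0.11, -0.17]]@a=[[0.02, 0.02], [0.01, 0.02]]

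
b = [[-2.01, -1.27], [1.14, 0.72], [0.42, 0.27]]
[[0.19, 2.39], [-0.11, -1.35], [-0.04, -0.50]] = b@ [[0.47, -0.89], [-0.89, -0.47]]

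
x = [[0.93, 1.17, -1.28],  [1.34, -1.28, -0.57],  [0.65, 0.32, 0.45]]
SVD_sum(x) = [[1.24, 0.06, -0.96], [1.07, 0.06, -0.83], [0.2, 0.01, -0.15]] + [[-0.25, 1.13, -0.25], [0.29, -1.32, 0.29], [-0.02, 0.07, -0.02]] + [[-0.06, -0.03, -0.07], [-0.02, -0.01, -0.03], [0.47, 0.24, 0.62]]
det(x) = -3.12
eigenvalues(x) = [(-1.85+0j), (0.97+0.86j), (0.97-0.86j)]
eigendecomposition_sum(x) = [[(-0.31-0j), (0.66-0j), -0.01+0.00j], [(0.73+0j), (-1.53+0j), (0.03-0j)], [-0.01-0.00j, (0.03-0j), (-0+0j)]] + [[0.62+0.11j,0.26+0.06j,-0.63+0.71j], [(0.3+0.05j),0.13+0.03j,-0.30+0.35j], [(0.33-0.38j),0.15-0.15j,0.23+0.73j]] + [[(0.62-0.11j), 0.26-0.06j, (-0.63-0.71j)], [(0.3-0.05j), 0.13-0.03j, -0.30-0.35j], [0.33+0.38j, 0.15+0.15j, (0.23-0.73j)]]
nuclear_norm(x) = 4.73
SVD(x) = [[0.75, 0.65, 0.12], [0.65, -0.76, 0.05], [0.12, 0.04, -0.99]] @ diag([2.08568107125344, 1.8272015597567335, 0.8183941159598274]) @ [[0.79, 0.04, -0.61], [-0.21, 0.95, -0.21], [-0.58, -0.29, -0.76]]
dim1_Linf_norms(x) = [1.28, 1.34, 0.65]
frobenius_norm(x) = 2.89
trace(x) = 0.10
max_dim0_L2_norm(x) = 1.76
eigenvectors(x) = [[(-0.39+0j),0.73+0.00j,0.73-0.00j], [0.92+0.00j,0.35-0.01j,0.35+0.01j], [(-0.02+0j),(0.3-0.5j),0.30+0.50j]]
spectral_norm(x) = 2.09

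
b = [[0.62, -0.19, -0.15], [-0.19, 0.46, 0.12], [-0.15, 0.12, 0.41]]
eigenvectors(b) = [[0.75, -0.66, -0.05], [-0.52, -0.54, -0.67], [-0.41, -0.53, 0.74]]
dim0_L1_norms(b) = [0.96, 0.77, 0.68]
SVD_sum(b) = [[0.47, -0.32, -0.26],[-0.32, 0.22, 0.18],[-0.26, 0.18, 0.14]] + [[0.15, 0.12, 0.12], [0.12, 0.1, 0.10], [0.12, 0.1, 0.10]] + [[0.00,  0.01,  -0.01],[0.01,  0.14,  -0.15],[-0.01,  -0.15,  0.17]]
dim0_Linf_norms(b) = [0.62, 0.46, 0.41]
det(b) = 0.09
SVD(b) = [[-0.75,-0.66,-0.05], [0.52,-0.54,-0.67], [0.41,-0.53,0.74]] @ diag([0.8328547213123895, 0.3448983022239665, 0.3122469764636438]) @ [[-0.75,0.52,0.41], [-0.66,-0.54,-0.53], [-0.05,-0.67,0.74]]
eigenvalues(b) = [0.83, 0.34, 0.31]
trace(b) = 1.49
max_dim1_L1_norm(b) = 0.96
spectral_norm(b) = 0.83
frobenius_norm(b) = 0.95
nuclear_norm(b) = 1.49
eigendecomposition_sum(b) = [[0.47,-0.32,-0.26], [-0.32,0.22,0.18], [-0.26,0.18,0.14]] + [[0.15, 0.12, 0.12], [0.12, 0.10, 0.1], [0.12, 0.10, 0.1]] + [[0.00, 0.01, -0.01], [0.01, 0.14, -0.15], [-0.01, -0.15, 0.17]]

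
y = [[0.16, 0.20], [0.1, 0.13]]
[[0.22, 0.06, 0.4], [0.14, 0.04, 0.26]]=y@[[0.42, -0.89, 0.41],[0.75, 1.01, 1.67]]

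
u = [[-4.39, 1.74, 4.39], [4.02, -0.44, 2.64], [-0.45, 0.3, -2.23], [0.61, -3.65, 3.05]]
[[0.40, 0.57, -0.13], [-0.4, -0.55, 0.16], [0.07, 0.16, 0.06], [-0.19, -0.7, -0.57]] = u @ [[-0.09, -0.1, 0.07], [0.03, 0.15, 0.15], [-0.01, -0.03, -0.02]]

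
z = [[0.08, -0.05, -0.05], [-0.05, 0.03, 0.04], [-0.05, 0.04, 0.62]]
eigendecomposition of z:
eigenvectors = [[-0.1, 0.85, -0.52], [0.07, -0.51, -0.85], [0.99, 0.12, 0.01]]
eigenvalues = [0.63, 0.1, -0.0]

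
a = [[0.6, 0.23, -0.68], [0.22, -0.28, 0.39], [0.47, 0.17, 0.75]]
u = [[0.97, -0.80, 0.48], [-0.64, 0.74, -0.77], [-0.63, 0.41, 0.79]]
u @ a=[[0.63, 0.53, -0.61], [-0.58, -0.49, 0.15], [0.08, -0.13, 1.18]]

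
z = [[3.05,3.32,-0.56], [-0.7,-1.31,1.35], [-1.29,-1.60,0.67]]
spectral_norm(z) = 5.29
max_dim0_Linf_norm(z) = 3.32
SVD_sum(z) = [[2.87, 3.34, -1.02], [-1.09, -1.27, 0.39], [-1.37, -1.59, 0.48]] + [[0.18, -0.02, 0.46], [0.39, -0.04, 0.96], [0.08, -0.01, 0.19]] + [[0.00, -0.0, -0.0], [-0.0, 0.0, 0.00], [0.00, -0.00, -0.0]]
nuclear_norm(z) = 6.46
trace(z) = 2.41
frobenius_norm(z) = 5.42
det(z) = 0.01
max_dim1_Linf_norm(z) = 3.32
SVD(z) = [[-0.85,  -0.42,  0.31], [0.32,  -0.89,  -0.32], [0.41,  -0.17,  0.9]] @ diag([5.289175246956727, 1.168214203997702, 0.0008834920687053521]) @ [[-0.63, -0.74, 0.22], [-0.37, 0.04, -0.93], [0.68, -0.67, -0.30]]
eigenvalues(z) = [1.93, 0.48, 0.01]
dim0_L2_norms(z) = [3.38, 3.91, 1.61]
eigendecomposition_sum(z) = [[4.31, 3.5, 1.84], [-1.81, -1.47, -0.78], [-2.11, -1.72, -0.9]] + [[-1.26, -0.18, -2.43], [1.12, 0.16, 2.15], [0.83, 0.11, 1.59]] + [[0.01, -0.01, 0.02], [-0.01, 0.01, -0.02], [-0.00, 0.00, -0.01]]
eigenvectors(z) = [[-0.84, -0.67, 0.68], [0.35, 0.6, -0.67], [0.41, 0.44, -0.3]]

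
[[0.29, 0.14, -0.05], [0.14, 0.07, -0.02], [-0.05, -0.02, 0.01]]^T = [[0.29,0.14,-0.05], [0.14,0.07,-0.02], [-0.05,-0.02,0.01]]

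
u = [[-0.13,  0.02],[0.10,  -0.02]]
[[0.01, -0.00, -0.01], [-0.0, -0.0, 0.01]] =u @ [[-0.04, 0.02, 0.1], [-0.0, 0.12, -0.01]]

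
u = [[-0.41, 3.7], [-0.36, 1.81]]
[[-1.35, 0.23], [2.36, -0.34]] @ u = [[0.47, -4.58], [-0.85, 8.12]]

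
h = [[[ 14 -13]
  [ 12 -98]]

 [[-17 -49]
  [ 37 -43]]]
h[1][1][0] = 37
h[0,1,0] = 12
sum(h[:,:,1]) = -203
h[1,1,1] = -43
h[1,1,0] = 37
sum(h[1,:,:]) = -72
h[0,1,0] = 12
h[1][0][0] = -17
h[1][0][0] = -17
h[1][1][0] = 37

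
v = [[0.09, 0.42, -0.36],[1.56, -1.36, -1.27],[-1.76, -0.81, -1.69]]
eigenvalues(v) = [0.98, -1.4, -2.53]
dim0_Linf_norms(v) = [1.76, 1.36, 1.69]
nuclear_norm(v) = 5.55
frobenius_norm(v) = 3.58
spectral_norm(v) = 2.62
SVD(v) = [[-0.02,-0.01,1.00], [-0.46,0.89,-0.0], [-0.89,-0.46,-0.02]] @ diag([2.6212477774706477, 2.3742221036645326, 0.5586855032806466]) @ [[0.32, 0.51, 0.8], [0.92, -0.35, -0.15], [0.21, 0.78, -0.59]]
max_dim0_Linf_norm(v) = 1.76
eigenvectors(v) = [[0.53, 0.33, -0.03],[0.65, -0.86, 0.75],[-0.55, 0.38, 0.66]]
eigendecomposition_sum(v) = [[0.61, 0.17, -0.16],[0.75, 0.20, -0.20],[-0.63, -0.17, 0.17]] + [[-0.54, 0.21, -0.27], [1.4, -0.55, 0.7], [-0.62, 0.24, -0.31]] + [[0.02, 0.04, 0.07],[-0.59, -1.01, -1.77],[-0.51, -0.88, -1.55]]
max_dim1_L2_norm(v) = 2.57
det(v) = 3.48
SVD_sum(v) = [[-0.01, -0.02, -0.03],  [-0.39, -0.61, -0.96],  [-0.75, -1.19, -1.86]] + [[-0.01, 0.00, 0.00], [1.95, -0.75, -0.31], [-1.00, 0.38, 0.16]] + [[0.12,0.44,-0.33], [-0.0,-0.0,0.00], [-0.00,-0.01,0.01]]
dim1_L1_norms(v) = [0.87, 4.19, 4.26]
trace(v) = -2.96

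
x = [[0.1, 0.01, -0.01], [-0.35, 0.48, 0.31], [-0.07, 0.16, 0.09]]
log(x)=[[-2.18-0.16j,  (0.14-0.13j),  (-0.36+0.41j)], [-1.77+0.61j,  -1.29+0.48j,  (2.34-1.51j)], [0.64-1.13j,  1.31-0.91j,  (-4.59+2.82j)]]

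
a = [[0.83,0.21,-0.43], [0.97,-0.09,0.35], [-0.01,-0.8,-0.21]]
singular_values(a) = [1.28, 0.83, 0.59]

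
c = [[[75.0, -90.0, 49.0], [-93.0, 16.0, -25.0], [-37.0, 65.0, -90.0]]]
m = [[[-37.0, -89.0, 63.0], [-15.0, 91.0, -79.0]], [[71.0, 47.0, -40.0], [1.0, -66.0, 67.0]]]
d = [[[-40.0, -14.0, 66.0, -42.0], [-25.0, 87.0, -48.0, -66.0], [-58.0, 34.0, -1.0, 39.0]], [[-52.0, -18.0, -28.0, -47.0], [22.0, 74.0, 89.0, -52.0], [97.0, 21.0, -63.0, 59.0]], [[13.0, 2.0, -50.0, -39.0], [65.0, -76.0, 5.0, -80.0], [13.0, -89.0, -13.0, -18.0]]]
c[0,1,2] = -25.0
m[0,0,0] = -37.0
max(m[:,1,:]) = 91.0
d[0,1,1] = 87.0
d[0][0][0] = -40.0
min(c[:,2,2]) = -90.0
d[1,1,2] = 89.0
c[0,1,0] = -93.0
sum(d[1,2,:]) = 114.0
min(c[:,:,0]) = -93.0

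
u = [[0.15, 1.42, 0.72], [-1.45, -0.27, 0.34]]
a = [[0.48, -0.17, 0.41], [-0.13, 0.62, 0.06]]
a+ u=[[0.63,1.25,1.13], [-1.58,0.35,0.40]]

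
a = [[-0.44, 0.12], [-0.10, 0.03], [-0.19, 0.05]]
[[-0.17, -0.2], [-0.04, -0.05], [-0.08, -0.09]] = a@[[0.48, 0.26], [0.31, -0.73]]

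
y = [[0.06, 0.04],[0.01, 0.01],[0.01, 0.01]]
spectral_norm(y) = 0.07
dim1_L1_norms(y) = [0.1, 0.02, 0.02]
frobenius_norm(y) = 0.07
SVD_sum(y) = [[0.06, 0.04], [0.01, 0.01], [0.01, 0.01]] + [[0.0, -0.0], [-0.00, 0.0], [-0.0, 0.0]]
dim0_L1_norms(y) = [0.08, 0.06]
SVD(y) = [[-0.96,0.26], [-0.19,-0.68], [-0.19,-0.68]] @ diag([0.07473739128064896, 0.003784487358041528]) @ [[-0.82, -0.57], [0.57, -0.82]]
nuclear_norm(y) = 0.08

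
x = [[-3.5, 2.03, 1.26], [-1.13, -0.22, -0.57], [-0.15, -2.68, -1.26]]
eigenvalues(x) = [(0.57+0j), (-2.77+1.37j), (-2.77-1.37j)]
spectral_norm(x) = 4.64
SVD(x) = [[-0.89,  -0.36,  0.27], [-0.09,  -0.44,  -0.89], [0.45,  -0.82,  0.36]] @ diag([4.636523604095924, 2.5882061979241398, 0.452810717285272]) @ [[0.68, -0.64, -0.35], [0.73, 0.6, 0.32], [0.01, -0.47, 0.88]]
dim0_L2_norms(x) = [3.68, 3.37, 1.87]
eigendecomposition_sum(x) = [[-0.00+0.00j, (0.01+0j), -0.01+0.00j], [(-0.09+0j), (0.33+0j), -0.16+0.00j], [0.13+0.00j, (-0.49-0j), (0.24-0j)]] + [[(-1.75-0.03j), (1.01+1.96j), (0.63+1.33j)], [-0.52-0.53j, -0.28+0.89j, -0.20+0.59j], [(-0.14-1.06j), (-1.1+0.78j), (-0.75+0.5j)]] + [[(-1.75+0.03j), (1.01-1.96j), 0.63-1.33j],[-0.52+0.53j, (-0.28-0.89j), -0.20-0.59j],[(-0.14+1.06j), -1.10-0.78j, (-0.75-0.5j)]]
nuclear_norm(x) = 7.68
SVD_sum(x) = [[-2.81, 2.66, 1.45], [-0.29, 0.27, 0.15], [1.40, -1.33, -0.73]] + [[-0.69, -0.57, -0.30], [-0.84, -0.69, -0.36], [-1.56, -1.28, -0.68]] + [[0.00, -0.06, 0.11], [-0.0, 0.19, -0.36], [0.00, -0.08, 0.14]]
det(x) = 5.43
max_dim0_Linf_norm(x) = 3.5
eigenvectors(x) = [[0.02+0.00j, (0.8+0j), (0.8-0j)],[0.56+0.00j, (0.24+0.24j), 0.24-0.24j],[-0.83+0.00j, 0.07+0.49j, (0.07-0.49j)]]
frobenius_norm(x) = 5.33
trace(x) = -4.98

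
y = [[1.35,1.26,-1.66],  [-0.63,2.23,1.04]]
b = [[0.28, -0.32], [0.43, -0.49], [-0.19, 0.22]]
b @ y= [[0.58, -0.36, -0.80], [0.89, -0.55, -1.22], [-0.40, 0.25, 0.54]]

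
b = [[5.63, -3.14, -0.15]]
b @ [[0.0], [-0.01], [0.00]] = [[0.03]]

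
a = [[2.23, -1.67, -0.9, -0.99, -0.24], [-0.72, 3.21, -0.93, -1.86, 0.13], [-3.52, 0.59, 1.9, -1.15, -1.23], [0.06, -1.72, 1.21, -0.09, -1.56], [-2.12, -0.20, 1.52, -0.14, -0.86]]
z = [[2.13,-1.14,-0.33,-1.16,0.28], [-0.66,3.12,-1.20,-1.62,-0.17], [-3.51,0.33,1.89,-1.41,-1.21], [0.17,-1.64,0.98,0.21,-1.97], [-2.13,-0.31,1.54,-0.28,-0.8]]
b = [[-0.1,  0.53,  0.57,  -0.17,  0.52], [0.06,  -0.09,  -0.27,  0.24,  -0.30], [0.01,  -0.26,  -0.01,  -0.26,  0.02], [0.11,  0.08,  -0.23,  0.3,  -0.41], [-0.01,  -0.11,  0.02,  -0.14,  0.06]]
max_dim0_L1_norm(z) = 8.6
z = a + b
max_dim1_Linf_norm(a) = 3.52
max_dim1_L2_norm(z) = 4.41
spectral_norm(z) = 5.55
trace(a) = 6.39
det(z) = 8.50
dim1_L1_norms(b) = [1.89, 0.96, 0.56, 1.13, 0.34]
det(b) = 0.00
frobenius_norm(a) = 7.64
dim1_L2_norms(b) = [0.96, 0.48, 0.37, 0.57, 0.19]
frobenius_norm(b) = 1.28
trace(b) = 0.16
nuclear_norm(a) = 13.18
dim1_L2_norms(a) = [3.1, 3.89, 4.38, 2.62, 2.76]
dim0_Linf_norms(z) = [3.51, 3.12, 1.89, 1.62, 1.97]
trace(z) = 6.55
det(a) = 0.62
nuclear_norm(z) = 13.59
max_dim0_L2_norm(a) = 4.73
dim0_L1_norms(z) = [8.6, 6.54, 5.94, 4.68, 4.43]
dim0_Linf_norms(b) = [0.11, 0.53, 0.57, 0.3, 0.52]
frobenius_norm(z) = 7.51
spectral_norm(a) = 5.74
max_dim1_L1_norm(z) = 8.35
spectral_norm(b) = 1.14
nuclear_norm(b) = 1.84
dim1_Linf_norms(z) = [2.13, 3.12, 3.51, 1.97, 2.13]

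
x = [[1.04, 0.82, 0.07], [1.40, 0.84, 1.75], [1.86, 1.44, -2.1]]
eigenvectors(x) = [[-0.44,-0.59,0.09], [-0.79,0.81,-0.47], [-0.42,0.04,0.88]]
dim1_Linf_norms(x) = [1.04, 1.75, 2.1]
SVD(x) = [[-0.34, -0.28, -0.90], [-0.17, -0.92, 0.35], [-0.93, 0.27, 0.26]] @ diag([3.323843803187945, 2.5251035545325173, 0.07819469864608745]) @ [[-0.69,  -0.53,  0.49], [-0.43,  -0.24,  -0.87], [0.58,  -0.81,  -0.06]]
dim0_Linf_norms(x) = [1.86, 1.44, 2.1]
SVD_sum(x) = [[0.78, 0.59, -0.55], [0.39, 0.29, -0.27], [2.14, 1.62, -1.51]] + [[0.30, 0.17, 0.61], [1.0, 0.57, 2.02], [-0.29, -0.17, -0.59]] + [[-0.04, 0.06, 0.00],[0.02, -0.02, -0.0],[0.01, -0.02, -0.0]]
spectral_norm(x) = 3.32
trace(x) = -0.22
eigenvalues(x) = [2.56, -0.1, -2.69]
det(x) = 0.66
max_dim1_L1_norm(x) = 5.4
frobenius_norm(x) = 4.17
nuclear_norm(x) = 5.93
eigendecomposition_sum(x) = [[1.01, 0.72, 0.29], [1.8, 1.28, 0.51], [0.96, 0.68, 0.27]] + [[-0.06,  0.02,  0.02],[0.08,  -0.03,  -0.03],[0.00,  -0.0,  -0.0]] + [[0.09, 0.08, -0.23],[-0.48, -0.41, 1.27],[0.90, 0.76, -2.37]]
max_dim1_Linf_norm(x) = 2.1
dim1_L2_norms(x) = [1.33, 2.39, 3.15]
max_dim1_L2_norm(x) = 3.15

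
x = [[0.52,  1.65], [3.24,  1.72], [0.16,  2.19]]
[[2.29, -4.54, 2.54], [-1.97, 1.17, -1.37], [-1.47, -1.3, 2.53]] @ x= [[-13.11, 1.53],[2.55, -4.24],[-4.57, 0.88]]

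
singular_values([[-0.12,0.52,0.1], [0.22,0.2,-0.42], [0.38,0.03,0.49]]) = [0.68, 0.56, 0.42]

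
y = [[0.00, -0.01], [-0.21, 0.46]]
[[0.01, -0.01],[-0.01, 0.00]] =y @ [[-1.46, 1.67], [-0.68, 0.77]]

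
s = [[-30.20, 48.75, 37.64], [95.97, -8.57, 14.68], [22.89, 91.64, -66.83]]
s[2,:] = [22.89, 91.64, -66.83]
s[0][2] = 37.64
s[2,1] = 91.64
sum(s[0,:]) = 56.19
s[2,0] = 22.89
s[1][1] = -8.57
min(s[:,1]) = -8.57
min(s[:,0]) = -30.2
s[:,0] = [-30.2, 95.97, 22.89]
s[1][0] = 95.97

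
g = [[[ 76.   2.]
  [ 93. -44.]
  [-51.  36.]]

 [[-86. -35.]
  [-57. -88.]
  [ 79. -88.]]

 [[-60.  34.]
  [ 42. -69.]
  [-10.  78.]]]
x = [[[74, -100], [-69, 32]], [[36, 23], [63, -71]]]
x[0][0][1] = -100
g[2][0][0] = -60.0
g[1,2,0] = 79.0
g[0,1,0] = 93.0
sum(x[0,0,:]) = -26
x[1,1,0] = 63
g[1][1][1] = -88.0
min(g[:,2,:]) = -88.0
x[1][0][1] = 23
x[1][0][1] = 23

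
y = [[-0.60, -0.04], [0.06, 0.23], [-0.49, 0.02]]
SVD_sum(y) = [[-0.60,-0.03],[0.07,0.0],[-0.49,-0.02]] + [[0.0, -0.01], [-0.01, 0.23], [-0.0, 0.04]]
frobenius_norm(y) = 0.81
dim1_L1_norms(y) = [0.64, 0.29, 0.51]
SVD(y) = [[-0.77, 0.04], [0.09, -0.98], [-0.63, -0.19]] @ diag([0.7778977259093605, 0.23124689841173135]) @ [[1.00,0.05],[0.05,-1.00]]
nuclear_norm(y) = 1.01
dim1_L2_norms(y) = [0.6, 0.24, 0.49]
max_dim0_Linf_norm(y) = 0.6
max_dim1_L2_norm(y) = 0.6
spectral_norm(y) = 0.78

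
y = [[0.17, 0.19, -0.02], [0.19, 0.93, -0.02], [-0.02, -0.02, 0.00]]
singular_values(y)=[0.98, 0.13, 0.0]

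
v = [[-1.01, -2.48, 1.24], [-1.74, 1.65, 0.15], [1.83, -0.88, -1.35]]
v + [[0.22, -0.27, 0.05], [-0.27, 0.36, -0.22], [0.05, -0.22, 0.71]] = [[-0.79, -2.75, 1.29], [-2.01, 2.01, -0.07], [1.88, -1.10, -0.64]]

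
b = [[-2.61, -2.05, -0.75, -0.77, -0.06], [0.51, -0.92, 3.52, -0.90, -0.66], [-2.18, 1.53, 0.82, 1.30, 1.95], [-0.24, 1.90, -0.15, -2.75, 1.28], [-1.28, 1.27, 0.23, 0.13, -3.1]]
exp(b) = [[2.65, -4.87, -7.30, -1.17, -1.89],  [-4.65, 8.46, 12.82, 2.07, 3.38],  [-6.98, 12.71, 19.04, 3.14, 5.07],  [-1.65, 3.15, 4.68, 0.76, 1.23],  [-1.69, 3.11, 4.65, 0.73, 1.23]]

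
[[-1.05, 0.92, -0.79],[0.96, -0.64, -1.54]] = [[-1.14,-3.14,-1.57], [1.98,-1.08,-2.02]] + [[0.09, 4.06, 0.78], [-1.02, 0.44, 0.48]]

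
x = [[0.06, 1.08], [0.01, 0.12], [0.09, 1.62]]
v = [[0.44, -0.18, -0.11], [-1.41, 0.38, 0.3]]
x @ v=[[-1.50, 0.4, 0.32], [-0.16, 0.04, 0.03], [-2.24, 0.60, 0.48]]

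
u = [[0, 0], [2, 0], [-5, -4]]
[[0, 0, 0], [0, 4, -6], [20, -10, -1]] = u @ [[0, 2, -3], [-5, 0, 4]]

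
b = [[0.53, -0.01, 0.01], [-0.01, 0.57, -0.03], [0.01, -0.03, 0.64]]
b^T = [[0.53, -0.01, 0.01], [-0.01, 0.57, -0.03], [0.01, -0.03, 0.64]]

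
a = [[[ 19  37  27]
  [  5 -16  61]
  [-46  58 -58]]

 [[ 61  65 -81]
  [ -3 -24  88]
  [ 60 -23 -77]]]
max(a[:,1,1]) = -16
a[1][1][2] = 88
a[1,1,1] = -24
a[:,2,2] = [-58, -77]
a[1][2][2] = -77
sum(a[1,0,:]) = 45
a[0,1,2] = 61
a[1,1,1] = -24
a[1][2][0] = 60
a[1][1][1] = -24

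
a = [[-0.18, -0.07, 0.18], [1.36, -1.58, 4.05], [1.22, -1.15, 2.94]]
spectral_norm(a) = 5.67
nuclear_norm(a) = 5.97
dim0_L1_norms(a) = [2.76, 2.8, 7.17]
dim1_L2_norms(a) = [0.26, 4.56, 3.38]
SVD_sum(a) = [[0.04,-0.04,0.11], [1.46,-1.57,4.02], [1.08,-1.17,2.98]] + [[-0.22, -0.03, 0.07], [-0.1, -0.01, 0.03], [0.14, 0.02, -0.04]] + [[-0.0, -0.00, -0.00],[0.0, 0.0, 0.00],[-0.00, -0.00, -0.0]]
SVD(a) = [[0.02, -0.79, 0.61],  [0.8, -0.35, -0.48],  [0.6, 0.5, 0.63]] @ diag([5.673356023602316, 0.29279462555757724, 0.0016542974096987553]) @ [[0.32, -0.34, 0.88], [0.95, 0.11, -0.30], [-0.01, -0.93, -0.36]]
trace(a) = 1.18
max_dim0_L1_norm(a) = 7.17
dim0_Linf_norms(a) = [1.36, 1.58, 4.05]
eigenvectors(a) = [[-0.03, -0.58, -0.00], [-0.81, -0.81, -0.93], [-0.59, -0.07, -0.36]]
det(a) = -0.00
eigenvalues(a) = [1.43, -0.26, 0.01]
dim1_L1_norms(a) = [0.43, 6.99, 5.31]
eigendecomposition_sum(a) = [[0.07,-0.06,0.15], [1.72,-1.58,4.03], [1.26,-1.15,2.94]] + [[-0.25, -0.01, 0.03], [-0.34, -0.01, 0.04], [-0.03, -0.00, 0.00]] + [[-0.0, 0.00, -0.00], [-0.02, 0.02, -0.02], [-0.01, 0.01, -0.01]]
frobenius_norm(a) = 5.68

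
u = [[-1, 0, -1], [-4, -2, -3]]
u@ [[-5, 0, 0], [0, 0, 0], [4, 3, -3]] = [[1, -3, 3], [8, -9, 9]]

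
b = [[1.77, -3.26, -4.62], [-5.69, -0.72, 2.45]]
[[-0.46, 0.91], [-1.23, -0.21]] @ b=[[-5.99, 0.84, 4.35], [-0.98, 4.16, 5.17]]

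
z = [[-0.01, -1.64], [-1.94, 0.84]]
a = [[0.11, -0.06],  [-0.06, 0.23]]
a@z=[[0.12, -0.23],[-0.45, 0.29]]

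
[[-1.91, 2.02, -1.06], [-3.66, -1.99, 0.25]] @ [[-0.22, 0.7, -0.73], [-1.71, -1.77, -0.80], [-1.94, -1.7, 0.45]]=[[-0.98, -3.11, -0.7], [3.72, 0.54, 4.38]]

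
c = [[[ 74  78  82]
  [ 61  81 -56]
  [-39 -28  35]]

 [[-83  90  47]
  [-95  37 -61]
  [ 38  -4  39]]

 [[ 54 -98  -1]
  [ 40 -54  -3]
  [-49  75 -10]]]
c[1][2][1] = -4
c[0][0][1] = 78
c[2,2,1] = 75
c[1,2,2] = 39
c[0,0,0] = 74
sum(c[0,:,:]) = 288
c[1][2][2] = 39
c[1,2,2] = 39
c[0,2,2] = 35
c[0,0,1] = 78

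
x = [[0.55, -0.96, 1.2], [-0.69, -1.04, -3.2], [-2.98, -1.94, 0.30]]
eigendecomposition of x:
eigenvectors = [[(0.05+0j), -0.47+0.36j, -0.47-0.36j], [(0.85+0j), (0.6+0j), (0.6-0j)], [(0.53+0j), (-0.37-0.39j), -0.37+0.39j]]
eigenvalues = [(-3.08+0j), (1.44+1.67j), (1.44-1.67j)]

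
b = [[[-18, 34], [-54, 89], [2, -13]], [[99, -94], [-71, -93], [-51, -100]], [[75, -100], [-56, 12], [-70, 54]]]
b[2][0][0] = 75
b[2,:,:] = [[75, -100], [-56, 12], [-70, 54]]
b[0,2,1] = -13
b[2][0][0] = 75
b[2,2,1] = 54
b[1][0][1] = -94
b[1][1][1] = -93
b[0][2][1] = -13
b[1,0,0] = 99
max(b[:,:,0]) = 99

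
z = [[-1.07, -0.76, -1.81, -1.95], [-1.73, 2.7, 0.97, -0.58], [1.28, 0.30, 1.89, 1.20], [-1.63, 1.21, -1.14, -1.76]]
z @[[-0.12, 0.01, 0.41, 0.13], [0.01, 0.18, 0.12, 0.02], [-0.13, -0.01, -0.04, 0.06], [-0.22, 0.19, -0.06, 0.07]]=[[0.79, -0.50, -0.34, -0.4],  [0.24, 0.35, -0.39, -0.15],  [-0.66, 0.28, 0.41, 0.37],  [0.74, -0.12, -0.37, -0.38]]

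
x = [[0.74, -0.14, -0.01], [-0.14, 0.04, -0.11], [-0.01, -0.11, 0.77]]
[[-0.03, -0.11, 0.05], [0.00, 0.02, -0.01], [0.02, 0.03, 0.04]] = x @ [[-0.02, -0.13, 0.08], [0.07, 0.06, 0.09], [0.04, 0.05, 0.06]]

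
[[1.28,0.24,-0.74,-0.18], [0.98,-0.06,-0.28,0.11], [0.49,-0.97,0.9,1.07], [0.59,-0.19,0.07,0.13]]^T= [[1.28, 0.98, 0.49, 0.59], [0.24, -0.06, -0.97, -0.19], [-0.74, -0.28, 0.90, 0.07], [-0.18, 0.11, 1.07, 0.13]]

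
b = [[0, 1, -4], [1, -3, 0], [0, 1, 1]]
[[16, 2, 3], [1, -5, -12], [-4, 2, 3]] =b@[[1, 1, -3], [0, 2, 3], [-4, 0, 0]]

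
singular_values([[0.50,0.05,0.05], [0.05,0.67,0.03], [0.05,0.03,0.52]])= [0.69, 0.54, 0.46]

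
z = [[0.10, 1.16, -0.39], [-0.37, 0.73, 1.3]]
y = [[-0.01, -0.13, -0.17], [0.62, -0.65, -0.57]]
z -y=[[0.11, 1.29, -0.22], [-0.99, 1.38, 1.87]]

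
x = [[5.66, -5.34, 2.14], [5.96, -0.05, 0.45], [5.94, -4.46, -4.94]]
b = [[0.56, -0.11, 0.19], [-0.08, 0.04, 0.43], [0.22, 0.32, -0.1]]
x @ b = [[4.07, -0.15, -1.43],[3.44, -0.51, 1.07],[2.6, -2.41, -0.3]]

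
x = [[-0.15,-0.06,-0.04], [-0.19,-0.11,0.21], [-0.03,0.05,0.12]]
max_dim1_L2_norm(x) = 0.3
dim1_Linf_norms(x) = [0.15, 0.21, 0.12]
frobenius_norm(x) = 0.37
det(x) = 0.00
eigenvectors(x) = [[0.52,0.49,-0.21], [0.85,-0.82,0.67], [-0.07,0.29,0.72]]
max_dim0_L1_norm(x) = 0.37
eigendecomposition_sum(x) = [[-0.13, -0.07, 0.02], [-0.21, -0.11, 0.04], [0.02, 0.01, -0.00]] + [[-0.03,0.02,-0.02], [0.05,-0.03,0.04], [-0.02,0.01,-0.01]] + [[0.01, -0.01, -0.04], [-0.03, 0.03, 0.13], [-0.03, 0.03, 0.14]]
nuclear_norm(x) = 0.55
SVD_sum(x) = [[-0.07, -0.03, 0.06], [-0.21, -0.10, 0.20], [-0.06, -0.03, 0.05]] + [[-0.07, -0.05, -0.10], [0.01, 0.01, 0.01], [0.05, 0.04, 0.07]] + [[-0.01, 0.03, -0.0],  [0.01, -0.02, 0.00],  [-0.02, 0.04, -0.01]]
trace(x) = -0.14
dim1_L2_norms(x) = [0.17, 0.3, 0.13]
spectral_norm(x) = 0.33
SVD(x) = [[-0.3, 0.80, 0.51],[-0.92, -0.10, -0.37],[-0.25, -0.58, 0.77]] @ diag([0.32829148310615763, 0.16352163221584382, 0.05731821627916994]) @ [[0.69, 0.33, -0.64], [-0.51, -0.41, -0.76], [-0.51, 0.85, -0.11]]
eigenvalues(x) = [-0.24, -0.07, 0.18]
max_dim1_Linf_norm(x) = 0.21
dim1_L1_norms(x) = [0.25, 0.51, 0.2]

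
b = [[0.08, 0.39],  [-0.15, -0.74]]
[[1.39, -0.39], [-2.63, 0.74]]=b @ [[1.56, -0.37], [3.24, -0.92]]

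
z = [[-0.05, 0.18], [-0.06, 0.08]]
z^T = [[-0.05,-0.06], [0.18,0.08]]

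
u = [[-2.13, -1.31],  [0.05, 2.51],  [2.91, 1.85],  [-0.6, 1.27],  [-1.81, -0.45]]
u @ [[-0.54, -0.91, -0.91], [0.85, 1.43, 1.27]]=[[0.04, 0.06, 0.27], [2.11, 3.54, 3.14], [0.00, -0.00, -0.30], [1.40, 2.36, 2.16], [0.59, 1.00, 1.08]]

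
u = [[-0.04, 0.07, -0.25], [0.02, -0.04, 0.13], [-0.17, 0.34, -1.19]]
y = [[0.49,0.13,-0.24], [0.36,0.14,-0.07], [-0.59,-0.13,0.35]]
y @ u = [[0.02, -0.05, 0.18], [0.00, -0.00, 0.01], [-0.04, 0.08, -0.29]]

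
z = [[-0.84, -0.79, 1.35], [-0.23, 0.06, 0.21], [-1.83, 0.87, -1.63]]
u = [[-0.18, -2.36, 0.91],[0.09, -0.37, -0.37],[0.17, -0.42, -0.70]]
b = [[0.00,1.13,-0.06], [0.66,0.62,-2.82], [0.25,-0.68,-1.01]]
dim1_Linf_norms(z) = [1.35, 0.23, 1.83]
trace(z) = -2.41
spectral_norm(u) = 2.55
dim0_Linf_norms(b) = [0.66, 1.13, 2.82]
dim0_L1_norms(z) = [2.9, 1.72, 3.19]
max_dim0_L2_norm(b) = 3.0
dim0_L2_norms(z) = [2.03, 1.18, 2.13]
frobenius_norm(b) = 3.41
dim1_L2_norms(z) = [1.78, 0.32, 2.6]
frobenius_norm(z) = 3.16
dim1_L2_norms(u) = [2.54, 0.53, 0.83]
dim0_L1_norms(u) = [0.44, 3.15, 1.98]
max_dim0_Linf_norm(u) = 2.36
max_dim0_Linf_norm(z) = 1.83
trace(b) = -0.39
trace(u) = -1.25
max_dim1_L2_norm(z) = 2.6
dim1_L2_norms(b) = [1.13, 2.96, 1.24]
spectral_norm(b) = 3.11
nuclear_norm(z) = 4.51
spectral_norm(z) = 2.69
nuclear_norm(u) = 3.50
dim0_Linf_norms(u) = [0.18, 2.36, 0.91]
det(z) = 0.71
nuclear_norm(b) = 4.50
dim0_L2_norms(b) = [0.71, 1.46, 3.0]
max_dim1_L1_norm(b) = 4.1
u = z @ b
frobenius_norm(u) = 2.72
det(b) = -0.01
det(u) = 0.00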